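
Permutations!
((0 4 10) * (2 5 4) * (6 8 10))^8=((0 2 5 4 6 8 10))^8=(0 2 5 4 6 8 10)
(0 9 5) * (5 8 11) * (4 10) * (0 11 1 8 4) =[9, 8, 2, 3, 10, 11, 6, 7, 1, 4, 0, 5] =(0 9 4 10)(1 8)(5 11)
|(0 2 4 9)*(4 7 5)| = 6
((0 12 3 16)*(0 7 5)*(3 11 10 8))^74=((0 12 11 10 8 3 16 7 5))^74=(0 11 8 16 5 12 10 3 7)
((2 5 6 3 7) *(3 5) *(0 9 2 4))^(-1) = (0 4 7 3 2 9)(5 6)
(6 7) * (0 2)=[2, 1, 0, 3, 4, 5, 7, 6]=(0 2)(6 7)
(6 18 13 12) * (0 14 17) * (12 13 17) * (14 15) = (0 15 14 12 6 18 17) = [15, 1, 2, 3, 4, 5, 18, 7, 8, 9, 10, 11, 6, 13, 12, 14, 16, 0, 17]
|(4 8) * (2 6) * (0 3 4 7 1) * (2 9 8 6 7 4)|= 20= |(0 3 2 7 1)(4 6 9 8)|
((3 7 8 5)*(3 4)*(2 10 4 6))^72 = (10)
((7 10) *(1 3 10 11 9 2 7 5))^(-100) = (11)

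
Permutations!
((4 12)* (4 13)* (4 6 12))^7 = (6 12 13)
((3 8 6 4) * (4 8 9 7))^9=(3 9 7 4)(6 8)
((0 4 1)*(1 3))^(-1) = (0 1 3 4)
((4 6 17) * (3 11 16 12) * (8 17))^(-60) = (17)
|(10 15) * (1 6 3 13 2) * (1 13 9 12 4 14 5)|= |(1 6 3 9 12 4 14 5)(2 13)(10 15)|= 8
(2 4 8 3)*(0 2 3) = (0 2 4 8) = [2, 1, 4, 3, 8, 5, 6, 7, 0]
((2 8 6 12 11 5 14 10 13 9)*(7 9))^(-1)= (2 9 7 13 10 14 5 11 12 6 8)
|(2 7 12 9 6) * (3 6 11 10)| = |(2 7 12 9 11 10 3 6)| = 8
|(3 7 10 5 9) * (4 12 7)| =|(3 4 12 7 10 5 9)| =7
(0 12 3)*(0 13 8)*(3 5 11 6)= (0 12 5 11 6 3 13 8)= [12, 1, 2, 13, 4, 11, 3, 7, 0, 9, 10, 6, 5, 8]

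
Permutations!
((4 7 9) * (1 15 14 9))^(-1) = (1 7 4 9 14 15)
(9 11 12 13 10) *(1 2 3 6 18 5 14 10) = (1 2 3 6 18 5 14 10 9 11 12 13) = [0, 2, 3, 6, 4, 14, 18, 7, 8, 11, 9, 12, 13, 1, 10, 15, 16, 17, 5]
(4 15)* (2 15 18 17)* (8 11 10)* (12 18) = [0, 1, 15, 3, 12, 5, 6, 7, 11, 9, 8, 10, 18, 13, 14, 4, 16, 2, 17] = (2 15 4 12 18 17)(8 11 10)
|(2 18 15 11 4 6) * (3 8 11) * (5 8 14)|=|(2 18 15 3 14 5 8 11 4 6)|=10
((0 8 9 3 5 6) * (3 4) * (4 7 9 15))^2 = (0 15 3 6 8 4 5)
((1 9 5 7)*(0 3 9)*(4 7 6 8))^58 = (0 6 1 5 7 9 4 3 8)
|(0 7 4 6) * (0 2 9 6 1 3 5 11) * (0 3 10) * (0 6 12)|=9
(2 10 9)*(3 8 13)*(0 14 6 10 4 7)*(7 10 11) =(0 14 6 11 7)(2 4 10 9)(3 8 13) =[14, 1, 4, 8, 10, 5, 11, 0, 13, 2, 9, 7, 12, 3, 6]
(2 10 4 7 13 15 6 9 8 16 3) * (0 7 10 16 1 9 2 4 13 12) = [7, 9, 16, 4, 10, 5, 2, 12, 1, 8, 13, 11, 0, 15, 14, 6, 3] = (0 7 12)(1 9 8)(2 16 3 4 10 13 15 6)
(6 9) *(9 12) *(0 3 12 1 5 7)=(0 3 12 9 6 1 5 7)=[3, 5, 2, 12, 4, 7, 1, 0, 8, 6, 10, 11, 9]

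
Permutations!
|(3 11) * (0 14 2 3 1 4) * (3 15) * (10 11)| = 9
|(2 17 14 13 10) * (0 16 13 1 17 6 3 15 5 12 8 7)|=12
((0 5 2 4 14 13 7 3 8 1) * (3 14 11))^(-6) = ((0 5 2 4 11 3 8 1)(7 14 13))^(-6) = (14)(0 2 11 8)(1 5 4 3)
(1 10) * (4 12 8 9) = [0, 10, 2, 3, 12, 5, 6, 7, 9, 4, 1, 11, 8] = (1 10)(4 12 8 9)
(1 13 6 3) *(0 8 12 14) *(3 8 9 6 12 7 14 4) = (0 9 6 8 7 14)(1 13 12 4 3) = [9, 13, 2, 1, 3, 5, 8, 14, 7, 6, 10, 11, 4, 12, 0]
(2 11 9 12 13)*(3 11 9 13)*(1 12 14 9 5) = [0, 12, 5, 11, 4, 1, 6, 7, 8, 14, 10, 13, 3, 2, 9] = (1 12 3 11 13 2 5)(9 14)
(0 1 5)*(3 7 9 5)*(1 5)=(0 5)(1 3 7 9)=[5, 3, 2, 7, 4, 0, 6, 9, 8, 1]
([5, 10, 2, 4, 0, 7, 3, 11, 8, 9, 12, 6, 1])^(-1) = [4, 12, 2, 6, 3, 0, 11, 5, 8, 9, 1, 7, 10]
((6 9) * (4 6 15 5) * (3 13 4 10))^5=((3 13 4 6 9 15 5 10))^5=(3 15 4 10 9 13 5 6)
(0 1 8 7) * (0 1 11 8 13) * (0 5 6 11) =[0, 13, 2, 3, 4, 6, 11, 1, 7, 9, 10, 8, 12, 5] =(1 13 5 6 11 8 7)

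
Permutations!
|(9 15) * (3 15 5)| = |(3 15 9 5)| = 4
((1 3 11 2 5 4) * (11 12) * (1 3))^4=((2 5 4 3 12 11))^4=(2 12 4)(3 5 11)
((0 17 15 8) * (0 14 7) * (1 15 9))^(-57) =(0 7 14 8 15 1 9 17)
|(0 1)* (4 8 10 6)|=4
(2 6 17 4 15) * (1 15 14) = (1 15 2 6 17 4 14) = [0, 15, 6, 3, 14, 5, 17, 7, 8, 9, 10, 11, 12, 13, 1, 2, 16, 4]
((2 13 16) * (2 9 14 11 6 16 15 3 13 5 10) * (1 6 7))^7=(16)(2 5 10)(3 13 15)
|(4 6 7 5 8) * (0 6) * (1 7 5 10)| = |(0 6 5 8 4)(1 7 10)| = 15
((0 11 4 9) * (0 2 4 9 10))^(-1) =(0 10 4 2 9 11)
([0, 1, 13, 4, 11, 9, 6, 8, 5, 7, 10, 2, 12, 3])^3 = (2 4 13 11 3)(5 8 7 9)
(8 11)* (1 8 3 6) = (1 8 11 3 6) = [0, 8, 2, 6, 4, 5, 1, 7, 11, 9, 10, 3]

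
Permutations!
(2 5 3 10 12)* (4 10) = (2 5 3 4 10 12) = [0, 1, 5, 4, 10, 3, 6, 7, 8, 9, 12, 11, 2]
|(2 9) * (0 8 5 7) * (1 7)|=|(0 8 5 1 7)(2 9)|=10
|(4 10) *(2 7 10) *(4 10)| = 3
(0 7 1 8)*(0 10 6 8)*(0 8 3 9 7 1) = (0 1 8 10 6 3 9 7) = [1, 8, 2, 9, 4, 5, 3, 0, 10, 7, 6]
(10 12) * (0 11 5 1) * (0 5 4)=(0 11 4)(1 5)(10 12)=[11, 5, 2, 3, 0, 1, 6, 7, 8, 9, 12, 4, 10]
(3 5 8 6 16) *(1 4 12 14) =[0, 4, 2, 5, 12, 8, 16, 7, 6, 9, 10, 11, 14, 13, 1, 15, 3] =(1 4 12 14)(3 5 8 6 16)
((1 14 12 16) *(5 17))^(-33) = (1 16 12 14)(5 17)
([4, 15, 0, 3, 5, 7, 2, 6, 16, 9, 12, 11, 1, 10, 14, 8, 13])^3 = (0 7)(1 16 12 8 10 15 13)(2 5)(4 6)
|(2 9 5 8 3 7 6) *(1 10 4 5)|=10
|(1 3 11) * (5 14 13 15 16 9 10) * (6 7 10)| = |(1 3 11)(5 14 13 15 16 9 6 7 10)| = 9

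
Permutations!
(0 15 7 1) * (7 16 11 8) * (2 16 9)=(0 15 9 2 16 11 8 7 1)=[15, 0, 16, 3, 4, 5, 6, 1, 7, 2, 10, 8, 12, 13, 14, 9, 11]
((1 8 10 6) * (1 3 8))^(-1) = ((3 8 10 6))^(-1) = (3 6 10 8)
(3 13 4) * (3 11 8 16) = (3 13 4 11 8 16) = [0, 1, 2, 13, 11, 5, 6, 7, 16, 9, 10, 8, 12, 4, 14, 15, 3]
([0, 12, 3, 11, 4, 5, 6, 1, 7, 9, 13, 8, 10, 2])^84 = (1 13 11)(2 8 12)(3 7 10)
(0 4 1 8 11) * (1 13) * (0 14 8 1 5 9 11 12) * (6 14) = (0 4 13 5 9 11 6 14 8 12) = [4, 1, 2, 3, 13, 9, 14, 7, 12, 11, 10, 6, 0, 5, 8]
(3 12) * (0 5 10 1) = (0 5 10 1)(3 12) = [5, 0, 2, 12, 4, 10, 6, 7, 8, 9, 1, 11, 3]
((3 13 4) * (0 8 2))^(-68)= ((0 8 2)(3 13 4))^(-68)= (0 8 2)(3 13 4)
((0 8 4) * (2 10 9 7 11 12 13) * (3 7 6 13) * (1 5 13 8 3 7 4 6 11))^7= ((0 3 4)(1 5 13 2 10 9 11 12 7)(6 8))^7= (0 3 4)(1 12 9 2 5 7 11 10 13)(6 8)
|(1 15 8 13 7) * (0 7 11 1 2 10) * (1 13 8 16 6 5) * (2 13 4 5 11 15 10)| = |(0 7 13 15 16 6 11 4 5 1 10)| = 11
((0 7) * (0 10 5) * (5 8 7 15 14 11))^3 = (0 11 15 5 14)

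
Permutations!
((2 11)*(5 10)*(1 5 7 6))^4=((1 5 10 7 6)(2 11))^4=(11)(1 6 7 10 5)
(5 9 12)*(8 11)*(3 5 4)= [0, 1, 2, 5, 3, 9, 6, 7, 11, 12, 10, 8, 4]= (3 5 9 12 4)(8 11)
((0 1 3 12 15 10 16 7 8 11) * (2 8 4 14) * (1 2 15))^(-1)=(0 11 8 2)(1 12 3)(4 7 16 10 15 14)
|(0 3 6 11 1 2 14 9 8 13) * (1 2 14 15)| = |(0 3 6 11 2 15 1 14 9 8 13)| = 11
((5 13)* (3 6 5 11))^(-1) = (3 11 13 5 6)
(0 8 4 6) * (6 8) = [6, 1, 2, 3, 8, 5, 0, 7, 4] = (0 6)(4 8)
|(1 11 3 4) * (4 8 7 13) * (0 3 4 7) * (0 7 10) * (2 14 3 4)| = |(0 4 1 11 2 14 3 8 7 13 10)| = 11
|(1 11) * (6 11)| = 3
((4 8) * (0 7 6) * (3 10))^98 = (10)(0 6 7)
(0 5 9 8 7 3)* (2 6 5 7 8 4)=(0 7 3)(2 6 5 9 4)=[7, 1, 6, 0, 2, 9, 5, 3, 8, 4]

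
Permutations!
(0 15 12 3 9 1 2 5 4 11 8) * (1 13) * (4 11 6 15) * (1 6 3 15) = [4, 2, 5, 9, 3, 11, 1, 7, 0, 13, 10, 8, 15, 6, 14, 12] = (0 4 3 9 13 6 1 2 5 11 8)(12 15)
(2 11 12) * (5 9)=[0, 1, 11, 3, 4, 9, 6, 7, 8, 5, 10, 12, 2]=(2 11 12)(5 9)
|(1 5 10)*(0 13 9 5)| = 6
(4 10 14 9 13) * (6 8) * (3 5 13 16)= (3 5 13 4 10 14 9 16)(6 8)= [0, 1, 2, 5, 10, 13, 8, 7, 6, 16, 14, 11, 12, 4, 9, 15, 3]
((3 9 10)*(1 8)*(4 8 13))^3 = (1 8 4 13)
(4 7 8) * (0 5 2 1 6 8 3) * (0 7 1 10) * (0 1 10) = (0 5 2)(1 6 8 4 10)(3 7) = [5, 6, 0, 7, 10, 2, 8, 3, 4, 9, 1]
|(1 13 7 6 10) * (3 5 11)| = |(1 13 7 6 10)(3 5 11)| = 15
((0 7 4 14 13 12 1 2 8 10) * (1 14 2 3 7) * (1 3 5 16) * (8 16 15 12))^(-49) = (0 5)(1 10)(2 13)(3 15)(4 14)(7 12)(8 16)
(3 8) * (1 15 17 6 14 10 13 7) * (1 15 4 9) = (1 4 9)(3 8)(6 14 10 13 7 15 17) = [0, 4, 2, 8, 9, 5, 14, 15, 3, 1, 13, 11, 12, 7, 10, 17, 16, 6]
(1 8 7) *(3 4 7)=(1 8 3 4 7)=[0, 8, 2, 4, 7, 5, 6, 1, 3]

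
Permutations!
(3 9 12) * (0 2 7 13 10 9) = (0 2 7 13 10 9 12 3) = [2, 1, 7, 0, 4, 5, 6, 13, 8, 12, 9, 11, 3, 10]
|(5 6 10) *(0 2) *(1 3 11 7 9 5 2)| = |(0 1 3 11 7 9 5 6 10 2)| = 10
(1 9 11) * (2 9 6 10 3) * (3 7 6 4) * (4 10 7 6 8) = (1 10 6 7 8 4 3 2 9 11) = [0, 10, 9, 2, 3, 5, 7, 8, 4, 11, 6, 1]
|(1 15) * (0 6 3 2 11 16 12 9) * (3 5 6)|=|(0 3 2 11 16 12 9)(1 15)(5 6)|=14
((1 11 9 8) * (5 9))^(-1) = ((1 11 5 9 8))^(-1) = (1 8 9 5 11)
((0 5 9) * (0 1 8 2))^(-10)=(0 9 8)(1 2 5)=((0 5 9 1 8 2))^(-10)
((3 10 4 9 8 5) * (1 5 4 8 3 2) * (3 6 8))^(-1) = ((1 5 2)(3 10)(4 9 6 8))^(-1) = (1 2 5)(3 10)(4 8 6 9)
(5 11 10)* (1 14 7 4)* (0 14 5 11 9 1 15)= (0 14 7 4 15)(1 5 9)(10 11)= [14, 5, 2, 3, 15, 9, 6, 4, 8, 1, 11, 10, 12, 13, 7, 0]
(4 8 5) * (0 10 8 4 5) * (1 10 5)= (0 5 1 10 8)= [5, 10, 2, 3, 4, 1, 6, 7, 0, 9, 8]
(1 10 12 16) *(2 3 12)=(1 10 2 3 12 16)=[0, 10, 3, 12, 4, 5, 6, 7, 8, 9, 2, 11, 16, 13, 14, 15, 1]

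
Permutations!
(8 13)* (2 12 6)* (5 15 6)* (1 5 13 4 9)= (1 5 15 6 2 12 13 8 4 9)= [0, 5, 12, 3, 9, 15, 2, 7, 4, 1, 10, 11, 13, 8, 14, 6]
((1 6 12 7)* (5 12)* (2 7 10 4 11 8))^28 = (1 2 11 10 5)(4 12 6 7 8)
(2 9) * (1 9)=[0, 9, 1, 3, 4, 5, 6, 7, 8, 2]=(1 9 2)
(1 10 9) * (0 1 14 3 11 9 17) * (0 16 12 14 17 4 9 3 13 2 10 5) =(0 1 5)(2 10 4 9 17 16 12 14 13)(3 11) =[1, 5, 10, 11, 9, 0, 6, 7, 8, 17, 4, 3, 14, 2, 13, 15, 12, 16]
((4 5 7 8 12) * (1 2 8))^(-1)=((1 2 8 12 4 5 7))^(-1)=(1 7 5 4 12 8 2)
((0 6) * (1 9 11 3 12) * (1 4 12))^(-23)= ((0 6)(1 9 11 3)(4 12))^(-23)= (0 6)(1 9 11 3)(4 12)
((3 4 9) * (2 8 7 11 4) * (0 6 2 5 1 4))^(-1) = ((0 6 2 8 7 11)(1 4 9 3 5))^(-1) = (0 11 7 8 2 6)(1 5 3 9 4)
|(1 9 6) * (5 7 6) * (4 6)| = |(1 9 5 7 4 6)| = 6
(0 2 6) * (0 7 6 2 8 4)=[8, 1, 2, 3, 0, 5, 7, 6, 4]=(0 8 4)(6 7)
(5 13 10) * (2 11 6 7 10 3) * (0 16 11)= (0 16 11 6 7 10 5 13 3 2)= [16, 1, 0, 2, 4, 13, 7, 10, 8, 9, 5, 6, 12, 3, 14, 15, 11]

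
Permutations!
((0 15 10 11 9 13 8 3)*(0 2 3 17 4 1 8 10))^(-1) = ((0 15)(1 8 17 4)(2 3)(9 13 10 11))^(-1) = (0 15)(1 4 17 8)(2 3)(9 11 10 13)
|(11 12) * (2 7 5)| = |(2 7 5)(11 12)| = 6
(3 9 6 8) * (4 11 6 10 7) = [0, 1, 2, 9, 11, 5, 8, 4, 3, 10, 7, 6] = (3 9 10 7 4 11 6 8)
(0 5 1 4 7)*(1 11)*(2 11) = [5, 4, 11, 3, 7, 2, 6, 0, 8, 9, 10, 1] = (0 5 2 11 1 4 7)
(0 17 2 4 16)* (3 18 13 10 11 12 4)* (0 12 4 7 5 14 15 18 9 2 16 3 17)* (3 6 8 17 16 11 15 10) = (2 16 12 7 5 14 10 15 18 13 3 9)(4 6 8 17 11) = [0, 1, 16, 9, 6, 14, 8, 5, 17, 2, 15, 4, 7, 3, 10, 18, 12, 11, 13]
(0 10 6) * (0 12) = (0 10 6 12) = [10, 1, 2, 3, 4, 5, 12, 7, 8, 9, 6, 11, 0]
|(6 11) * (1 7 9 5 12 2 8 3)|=8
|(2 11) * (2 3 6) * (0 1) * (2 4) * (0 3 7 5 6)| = 6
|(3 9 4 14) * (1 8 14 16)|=7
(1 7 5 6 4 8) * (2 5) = (1 7 2 5 6 4 8) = [0, 7, 5, 3, 8, 6, 4, 2, 1]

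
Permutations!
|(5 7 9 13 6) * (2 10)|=|(2 10)(5 7 9 13 6)|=10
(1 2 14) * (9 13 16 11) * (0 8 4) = (0 8 4)(1 2 14)(9 13 16 11) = [8, 2, 14, 3, 0, 5, 6, 7, 4, 13, 10, 9, 12, 16, 1, 15, 11]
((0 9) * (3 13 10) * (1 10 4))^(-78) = ((0 9)(1 10 3 13 4))^(-78) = (1 3 4 10 13)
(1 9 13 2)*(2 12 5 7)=(1 9 13 12 5 7 2)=[0, 9, 1, 3, 4, 7, 6, 2, 8, 13, 10, 11, 5, 12]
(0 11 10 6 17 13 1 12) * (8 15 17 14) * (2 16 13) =(0 11 10 6 14 8 15 17 2 16 13 1 12) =[11, 12, 16, 3, 4, 5, 14, 7, 15, 9, 6, 10, 0, 1, 8, 17, 13, 2]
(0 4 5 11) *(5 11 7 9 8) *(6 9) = (0 4 11)(5 7 6 9 8) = [4, 1, 2, 3, 11, 7, 9, 6, 5, 8, 10, 0]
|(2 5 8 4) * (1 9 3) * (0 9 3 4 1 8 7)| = 6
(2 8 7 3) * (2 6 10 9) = (2 8 7 3 6 10 9) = [0, 1, 8, 6, 4, 5, 10, 3, 7, 2, 9]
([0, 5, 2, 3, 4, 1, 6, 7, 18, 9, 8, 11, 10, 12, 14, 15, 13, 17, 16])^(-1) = (1 5)(8 10 12 13 16 18)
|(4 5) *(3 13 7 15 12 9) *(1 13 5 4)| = 8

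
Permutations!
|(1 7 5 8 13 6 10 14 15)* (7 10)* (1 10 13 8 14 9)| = 9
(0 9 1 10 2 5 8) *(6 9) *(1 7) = (0 6 9 7 1 10 2 5 8) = [6, 10, 5, 3, 4, 8, 9, 1, 0, 7, 2]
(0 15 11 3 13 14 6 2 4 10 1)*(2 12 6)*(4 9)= (0 15 11 3 13 14 2 9 4 10 1)(6 12)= [15, 0, 9, 13, 10, 5, 12, 7, 8, 4, 1, 3, 6, 14, 2, 11]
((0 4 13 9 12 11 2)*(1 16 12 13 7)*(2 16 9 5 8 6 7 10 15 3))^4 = ((0 4 10 15 3 2)(1 9 13 5 8 6 7)(11 16 12))^4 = (0 3 10)(1 8 9 6 13 7 5)(2 15 4)(11 16 12)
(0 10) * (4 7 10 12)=(0 12 4 7 10)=[12, 1, 2, 3, 7, 5, 6, 10, 8, 9, 0, 11, 4]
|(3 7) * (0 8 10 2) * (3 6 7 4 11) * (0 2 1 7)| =6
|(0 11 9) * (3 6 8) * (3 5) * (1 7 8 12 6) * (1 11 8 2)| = 6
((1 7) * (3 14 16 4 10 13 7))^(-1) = (1 7 13 10 4 16 14 3)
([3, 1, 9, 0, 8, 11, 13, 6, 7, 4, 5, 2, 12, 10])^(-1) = (0 3)(2 11 5 10 13 6 7 8 4 9)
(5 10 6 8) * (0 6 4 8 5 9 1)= (0 6 5 10 4 8 9 1)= [6, 0, 2, 3, 8, 10, 5, 7, 9, 1, 4]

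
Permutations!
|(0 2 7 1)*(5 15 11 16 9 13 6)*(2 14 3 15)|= |(0 14 3 15 11 16 9 13 6 5 2 7 1)|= 13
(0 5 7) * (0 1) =(0 5 7 1) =[5, 0, 2, 3, 4, 7, 6, 1]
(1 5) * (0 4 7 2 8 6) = (0 4 7 2 8 6)(1 5) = [4, 5, 8, 3, 7, 1, 0, 2, 6]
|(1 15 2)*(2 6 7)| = |(1 15 6 7 2)| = 5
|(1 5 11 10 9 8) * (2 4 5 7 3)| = 10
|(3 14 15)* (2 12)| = 6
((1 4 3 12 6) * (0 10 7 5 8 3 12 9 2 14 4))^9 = ((0 10 7 5 8 3 9 2 14 4 12 6 1))^9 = (0 4 3 10 12 9 7 6 2 5 1 14 8)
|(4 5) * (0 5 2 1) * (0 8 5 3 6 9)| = 20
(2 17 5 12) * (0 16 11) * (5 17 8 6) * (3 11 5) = [16, 1, 8, 11, 4, 12, 3, 7, 6, 9, 10, 0, 2, 13, 14, 15, 5, 17] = (17)(0 16 5 12 2 8 6 3 11)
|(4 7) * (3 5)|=|(3 5)(4 7)|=2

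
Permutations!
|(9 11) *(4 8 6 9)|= 5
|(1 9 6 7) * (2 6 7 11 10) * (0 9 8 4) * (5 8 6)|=11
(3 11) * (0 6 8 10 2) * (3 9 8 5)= [6, 1, 0, 11, 4, 3, 5, 7, 10, 8, 2, 9]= (0 6 5 3 11 9 8 10 2)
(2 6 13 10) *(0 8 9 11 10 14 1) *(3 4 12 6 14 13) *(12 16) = [8, 0, 14, 4, 16, 5, 3, 7, 9, 11, 2, 10, 6, 13, 1, 15, 12] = (0 8 9 11 10 2 14 1)(3 4 16 12 6)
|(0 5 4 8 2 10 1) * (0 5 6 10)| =|(0 6 10 1 5 4 8 2)| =8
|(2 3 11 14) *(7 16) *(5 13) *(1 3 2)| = 4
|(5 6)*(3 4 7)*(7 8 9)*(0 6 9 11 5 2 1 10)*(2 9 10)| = 10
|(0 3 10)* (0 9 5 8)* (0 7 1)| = 8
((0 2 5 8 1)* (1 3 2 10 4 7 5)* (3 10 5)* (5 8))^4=(0 7)(1 4)(2 10)(3 8)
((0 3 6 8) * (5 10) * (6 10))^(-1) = (0 8 6 5 10 3)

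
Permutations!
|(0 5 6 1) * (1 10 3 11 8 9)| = 9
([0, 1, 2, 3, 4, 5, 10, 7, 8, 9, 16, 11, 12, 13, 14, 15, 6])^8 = [0, 1, 2, 3, 4, 5, 16, 7, 8, 9, 6, 11, 12, 13, 14, 15, 10]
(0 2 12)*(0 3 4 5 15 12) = [2, 1, 0, 4, 5, 15, 6, 7, 8, 9, 10, 11, 3, 13, 14, 12] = (0 2)(3 4 5 15 12)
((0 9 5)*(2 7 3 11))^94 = (0 9 5)(2 3)(7 11)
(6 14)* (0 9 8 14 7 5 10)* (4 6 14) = (14)(0 9 8 4 6 7 5 10) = [9, 1, 2, 3, 6, 10, 7, 5, 4, 8, 0, 11, 12, 13, 14]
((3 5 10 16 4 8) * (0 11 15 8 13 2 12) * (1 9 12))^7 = (0 16)(1 3)(2 8)(4 11)(5 9)(10 12)(13 15)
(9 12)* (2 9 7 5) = (2 9 12 7 5) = [0, 1, 9, 3, 4, 2, 6, 5, 8, 12, 10, 11, 7]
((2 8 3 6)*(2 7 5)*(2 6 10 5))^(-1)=(2 7 6 5 10 3 8)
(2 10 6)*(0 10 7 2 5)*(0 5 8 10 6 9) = (0 6 8 10 9)(2 7) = [6, 1, 7, 3, 4, 5, 8, 2, 10, 0, 9]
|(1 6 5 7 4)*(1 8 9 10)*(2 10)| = 9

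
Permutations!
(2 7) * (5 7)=(2 5 7)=[0, 1, 5, 3, 4, 7, 6, 2]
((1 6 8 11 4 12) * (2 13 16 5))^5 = (1 12 4 11 8 6)(2 13 16 5) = ((1 6 8 11 4 12)(2 13 16 5))^5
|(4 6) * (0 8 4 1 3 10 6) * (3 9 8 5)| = 9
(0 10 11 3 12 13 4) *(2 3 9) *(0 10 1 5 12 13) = (0 1 5 12)(2 3 13 4 10 11 9) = [1, 5, 3, 13, 10, 12, 6, 7, 8, 2, 11, 9, 0, 4]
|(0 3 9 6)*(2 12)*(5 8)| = 4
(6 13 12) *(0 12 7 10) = [12, 1, 2, 3, 4, 5, 13, 10, 8, 9, 0, 11, 6, 7] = (0 12 6 13 7 10)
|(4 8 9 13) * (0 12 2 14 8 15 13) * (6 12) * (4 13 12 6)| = 8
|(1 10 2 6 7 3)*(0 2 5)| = 8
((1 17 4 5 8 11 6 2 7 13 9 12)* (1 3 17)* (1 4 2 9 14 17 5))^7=((1 4)(2 7 13 14 17)(3 5 8 11 6 9 12))^7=(1 4)(2 13 17 7 14)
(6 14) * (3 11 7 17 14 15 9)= (3 11 7 17 14 6 15 9)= [0, 1, 2, 11, 4, 5, 15, 17, 8, 3, 10, 7, 12, 13, 6, 9, 16, 14]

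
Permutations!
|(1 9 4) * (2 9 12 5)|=|(1 12 5 2 9 4)|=6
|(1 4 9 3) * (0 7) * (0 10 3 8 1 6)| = |(0 7 10 3 6)(1 4 9 8)| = 20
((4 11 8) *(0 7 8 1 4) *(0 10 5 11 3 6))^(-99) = ((0 7 8 10 5 11 1 4 3 6))^(-99) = (0 7 8 10 5 11 1 4 3 6)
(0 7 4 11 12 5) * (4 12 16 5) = [7, 1, 2, 3, 11, 0, 6, 12, 8, 9, 10, 16, 4, 13, 14, 15, 5] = (0 7 12 4 11 16 5)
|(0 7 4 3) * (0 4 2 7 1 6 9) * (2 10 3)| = |(0 1 6 9)(2 7 10 3 4)| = 20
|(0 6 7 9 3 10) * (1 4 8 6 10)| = |(0 10)(1 4 8 6 7 9 3)| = 14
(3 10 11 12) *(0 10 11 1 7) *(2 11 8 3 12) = (12)(0 10 1 7)(2 11)(3 8) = [10, 7, 11, 8, 4, 5, 6, 0, 3, 9, 1, 2, 12]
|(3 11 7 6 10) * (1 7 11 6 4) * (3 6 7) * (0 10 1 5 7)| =15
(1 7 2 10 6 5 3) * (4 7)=(1 4 7 2 10 6 5 3)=[0, 4, 10, 1, 7, 3, 5, 2, 8, 9, 6]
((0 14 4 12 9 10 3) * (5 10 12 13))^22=(0 14 4 13 5 10 3)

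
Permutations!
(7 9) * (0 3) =(0 3)(7 9) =[3, 1, 2, 0, 4, 5, 6, 9, 8, 7]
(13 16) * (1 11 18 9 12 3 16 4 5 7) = (1 11 18 9 12 3 16 13 4 5 7) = [0, 11, 2, 16, 5, 7, 6, 1, 8, 12, 10, 18, 3, 4, 14, 15, 13, 17, 9]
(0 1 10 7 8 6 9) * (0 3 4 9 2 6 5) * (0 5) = (0 1 10 7 8)(2 6)(3 4 9) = [1, 10, 6, 4, 9, 5, 2, 8, 0, 3, 7]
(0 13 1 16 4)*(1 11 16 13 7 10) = (0 7 10 1 13 11 16 4) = [7, 13, 2, 3, 0, 5, 6, 10, 8, 9, 1, 16, 12, 11, 14, 15, 4]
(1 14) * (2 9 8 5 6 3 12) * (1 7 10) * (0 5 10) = (0 5 6 3 12 2 9 8 10 1 14 7) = [5, 14, 9, 12, 4, 6, 3, 0, 10, 8, 1, 11, 2, 13, 7]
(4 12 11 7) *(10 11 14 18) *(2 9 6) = (2 9 6)(4 12 14 18 10 11 7) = [0, 1, 9, 3, 12, 5, 2, 4, 8, 6, 11, 7, 14, 13, 18, 15, 16, 17, 10]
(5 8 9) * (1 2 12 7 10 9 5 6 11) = (1 2 12 7 10 9 6 11)(5 8) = [0, 2, 12, 3, 4, 8, 11, 10, 5, 6, 9, 1, 7]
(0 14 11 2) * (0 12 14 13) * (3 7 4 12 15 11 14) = (0 13)(2 15 11)(3 7 4 12) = [13, 1, 15, 7, 12, 5, 6, 4, 8, 9, 10, 2, 3, 0, 14, 11]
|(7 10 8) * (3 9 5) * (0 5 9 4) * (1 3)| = 15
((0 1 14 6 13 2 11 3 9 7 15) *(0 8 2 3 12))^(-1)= (0 12 11 2 8 15 7 9 3 13 6 14 1)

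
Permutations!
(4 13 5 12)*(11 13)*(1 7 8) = (1 7 8)(4 11 13 5 12) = [0, 7, 2, 3, 11, 12, 6, 8, 1, 9, 10, 13, 4, 5]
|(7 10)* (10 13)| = 3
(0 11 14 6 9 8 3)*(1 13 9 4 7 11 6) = (0 6 4 7 11 14 1 13 9 8 3) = [6, 13, 2, 0, 7, 5, 4, 11, 3, 8, 10, 14, 12, 9, 1]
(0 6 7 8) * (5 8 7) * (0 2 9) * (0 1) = (0 6 5 8 2 9 1) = [6, 0, 9, 3, 4, 8, 5, 7, 2, 1]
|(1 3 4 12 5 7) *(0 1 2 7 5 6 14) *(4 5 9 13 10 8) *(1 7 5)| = 12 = |(0 7 2 5 9 13 10 8 4 12 6 14)(1 3)|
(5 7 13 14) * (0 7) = [7, 1, 2, 3, 4, 0, 6, 13, 8, 9, 10, 11, 12, 14, 5] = (0 7 13 14 5)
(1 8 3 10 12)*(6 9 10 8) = (1 6 9 10 12)(3 8) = [0, 6, 2, 8, 4, 5, 9, 7, 3, 10, 12, 11, 1]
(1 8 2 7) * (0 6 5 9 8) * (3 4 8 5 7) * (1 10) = (0 6 7 10 1)(2 3 4 8)(5 9) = [6, 0, 3, 4, 8, 9, 7, 10, 2, 5, 1]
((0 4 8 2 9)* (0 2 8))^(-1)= (0 4)(2 9)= ((0 4)(2 9))^(-1)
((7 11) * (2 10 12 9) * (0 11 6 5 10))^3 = ((0 11 7 6 5 10 12 9 2))^3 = (0 6 12)(2 7 10)(5 9 11)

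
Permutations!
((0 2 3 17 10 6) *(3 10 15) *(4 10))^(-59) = ((0 2 4 10 6)(3 17 15))^(-59) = (0 2 4 10 6)(3 17 15)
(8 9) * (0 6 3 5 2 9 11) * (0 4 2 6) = (2 9 8 11 4)(3 5 6) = [0, 1, 9, 5, 2, 6, 3, 7, 11, 8, 10, 4]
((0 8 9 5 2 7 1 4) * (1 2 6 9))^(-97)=((0 8 1 4)(2 7)(5 6 9))^(-97)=(0 4 1 8)(2 7)(5 9 6)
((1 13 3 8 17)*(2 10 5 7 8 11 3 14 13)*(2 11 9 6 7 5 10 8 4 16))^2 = ((1 11 3 9 6 7 4 16 2 8 17)(13 14))^2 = (1 3 6 4 2 17 11 9 7 16 8)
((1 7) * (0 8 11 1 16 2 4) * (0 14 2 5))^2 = (0 11 7 5 8 1 16)(2 14 4)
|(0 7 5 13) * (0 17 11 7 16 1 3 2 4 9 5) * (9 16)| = 35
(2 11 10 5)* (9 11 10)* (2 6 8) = (2 10 5 6 8)(9 11) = [0, 1, 10, 3, 4, 6, 8, 7, 2, 11, 5, 9]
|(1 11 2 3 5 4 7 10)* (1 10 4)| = |(1 11 2 3 5)(4 7)| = 10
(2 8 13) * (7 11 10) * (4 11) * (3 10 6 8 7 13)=(2 7 4 11 6 8 3 10 13)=[0, 1, 7, 10, 11, 5, 8, 4, 3, 9, 13, 6, 12, 2]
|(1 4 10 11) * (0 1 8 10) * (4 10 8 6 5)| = 7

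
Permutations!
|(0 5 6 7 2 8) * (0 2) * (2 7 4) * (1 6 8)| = 4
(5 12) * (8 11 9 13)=(5 12)(8 11 9 13)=[0, 1, 2, 3, 4, 12, 6, 7, 11, 13, 10, 9, 5, 8]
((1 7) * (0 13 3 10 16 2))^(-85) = ((0 13 3 10 16 2)(1 7))^(-85) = (0 2 16 10 3 13)(1 7)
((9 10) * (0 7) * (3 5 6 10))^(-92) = ((0 7)(3 5 6 10 9))^(-92) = (3 10 5 9 6)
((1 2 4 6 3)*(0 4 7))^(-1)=(0 7 2 1 3 6 4)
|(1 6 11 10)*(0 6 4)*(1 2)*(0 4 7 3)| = 8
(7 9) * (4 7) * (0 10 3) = (0 10 3)(4 7 9) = [10, 1, 2, 0, 7, 5, 6, 9, 8, 4, 3]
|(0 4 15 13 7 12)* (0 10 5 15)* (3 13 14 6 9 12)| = 42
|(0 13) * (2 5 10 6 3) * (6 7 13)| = 8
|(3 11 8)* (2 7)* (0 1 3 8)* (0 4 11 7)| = 10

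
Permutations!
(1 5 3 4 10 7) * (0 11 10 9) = (0 11 10 7 1 5 3 4 9) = [11, 5, 2, 4, 9, 3, 6, 1, 8, 0, 7, 10]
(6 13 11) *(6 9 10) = [0, 1, 2, 3, 4, 5, 13, 7, 8, 10, 6, 9, 12, 11] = (6 13 11 9 10)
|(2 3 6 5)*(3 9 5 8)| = |(2 9 5)(3 6 8)| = 3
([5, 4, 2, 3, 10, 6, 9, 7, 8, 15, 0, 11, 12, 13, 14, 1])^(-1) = (0 10 4 1 15 9 6 5)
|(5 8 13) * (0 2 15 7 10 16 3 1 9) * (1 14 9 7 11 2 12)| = |(0 12 1 7 10 16 3 14 9)(2 15 11)(5 8 13)| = 9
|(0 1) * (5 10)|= 2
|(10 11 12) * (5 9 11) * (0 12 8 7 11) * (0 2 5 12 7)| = |(0 7 11 8)(2 5 9)(10 12)| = 12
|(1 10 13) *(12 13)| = 4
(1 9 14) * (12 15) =(1 9 14)(12 15) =[0, 9, 2, 3, 4, 5, 6, 7, 8, 14, 10, 11, 15, 13, 1, 12]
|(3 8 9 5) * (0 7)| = 4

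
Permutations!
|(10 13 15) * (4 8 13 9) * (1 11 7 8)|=9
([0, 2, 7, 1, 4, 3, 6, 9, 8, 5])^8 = (1 7 5)(2 9 3)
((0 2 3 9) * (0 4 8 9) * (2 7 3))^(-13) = (0 3 7)(4 9 8)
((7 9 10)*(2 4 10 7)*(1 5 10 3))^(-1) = ((1 5 10 2 4 3)(7 9))^(-1) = (1 3 4 2 10 5)(7 9)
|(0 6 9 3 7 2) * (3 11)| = |(0 6 9 11 3 7 2)| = 7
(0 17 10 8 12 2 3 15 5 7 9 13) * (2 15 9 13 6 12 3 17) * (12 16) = (0 2 17 10 8 3 9 6 16 12 15 5 7 13) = [2, 1, 17, 9, 4, 7, 16, 13, 3, 6, 8, 11, 15, 0, 14, 5, 12, 10]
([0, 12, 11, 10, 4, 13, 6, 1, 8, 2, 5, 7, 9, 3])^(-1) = (1 7 11 2 9 12)(3 13 5 10)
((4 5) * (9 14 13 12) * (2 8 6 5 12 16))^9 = (2 16 13 14 9 12 4 5 6 8)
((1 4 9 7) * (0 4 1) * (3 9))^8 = (0 9 4 7 3)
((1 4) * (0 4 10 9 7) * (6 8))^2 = (0 1 9)(4 10 7) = ((0 4 1 10 9 7)(6 8))^2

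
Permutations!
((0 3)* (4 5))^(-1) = ((0 3)(4 5))^(-1) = (0 3)(4 5)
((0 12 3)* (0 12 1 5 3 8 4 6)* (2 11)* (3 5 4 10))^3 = (0 6 4 1)(2 11)(3 10 8 12)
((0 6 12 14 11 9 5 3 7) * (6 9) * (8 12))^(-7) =(0 3 9 7 5)(6 14 8 11 12)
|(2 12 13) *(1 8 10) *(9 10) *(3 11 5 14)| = 12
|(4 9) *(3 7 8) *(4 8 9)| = 4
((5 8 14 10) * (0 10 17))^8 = (0 5 14)(8 17 10)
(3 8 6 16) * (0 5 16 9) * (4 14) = (0 5 16 3 8 6 9)(4 14) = [5, 1, 2, 8, 14, 16, 9, 7, 6, 0, 10, 11, 12, 13, 4, 15, 3]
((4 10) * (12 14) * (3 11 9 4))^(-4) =(14)(3 11 9 4 10)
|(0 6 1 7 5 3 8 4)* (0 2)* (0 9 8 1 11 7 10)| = |(0 6 11 7 5 3 1 10)(2 9 8 4)| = 8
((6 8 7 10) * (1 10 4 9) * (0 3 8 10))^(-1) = (0 1 9 4 7 8 3)(6 10) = ((0 3 8 7 4 9 1)(6 10))^(-1)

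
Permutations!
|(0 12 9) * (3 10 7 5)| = 12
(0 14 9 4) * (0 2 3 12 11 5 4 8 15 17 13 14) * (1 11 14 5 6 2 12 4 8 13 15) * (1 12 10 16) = [0, 11, 3, 4, 10, 8, 2, 7, 12, 13, 16, 6, 14, 5, 9, 17, 1, 15] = (1 11 6 2 3 4 10 16)(5 8 12 14 9 13)(15 17)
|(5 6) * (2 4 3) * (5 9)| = 3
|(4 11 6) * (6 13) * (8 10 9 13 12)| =8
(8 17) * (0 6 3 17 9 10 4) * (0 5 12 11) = (0 6 3 17 8 9 10 4 5 12 11) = [6, 1, 2, 17, 5, 12, 3, 7, 9, 10, 4, 0, 11, 13, 14, 15, 16, 8]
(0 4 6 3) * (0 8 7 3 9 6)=(0 4)(3 8 7)(6 9)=[4, 1, 2, 8, 0, 5, 9, 3, 7, 6]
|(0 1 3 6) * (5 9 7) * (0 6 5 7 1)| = |(1 3 5 9)| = 4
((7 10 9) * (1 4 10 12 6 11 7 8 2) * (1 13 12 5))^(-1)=(1 5 7 11 6 12 13 2 8 9 10 4)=((1 4 10 9 8 2 13 12 6 11 7 5))^(-1)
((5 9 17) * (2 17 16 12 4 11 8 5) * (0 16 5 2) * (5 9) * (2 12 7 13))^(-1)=(0 17 2 13 7 16)(4 12 8 11)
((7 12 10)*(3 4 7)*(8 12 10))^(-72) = ((3 4 7 10)(8 12))^(-72) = (12)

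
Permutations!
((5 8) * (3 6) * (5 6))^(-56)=(8)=((3 5 8 6))^(-56)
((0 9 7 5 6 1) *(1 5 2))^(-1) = ((0 9 7 2 1)(5 6))^(-1) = (0 1 2 7 9)(5 6)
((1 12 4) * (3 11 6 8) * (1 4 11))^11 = ((1 12 11 6 8 3))^11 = (1 3 8 6 11 12)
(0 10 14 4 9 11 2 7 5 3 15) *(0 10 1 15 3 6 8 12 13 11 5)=[1, 15, 7, 3, 9, 6, 8, 0, 12, 5, 14, 2, 13, 11, 4, 10]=(0 1 15 10 14 4 9 5 6 8 12 13 11 2 7)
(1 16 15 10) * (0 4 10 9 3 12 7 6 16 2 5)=(0 4 10 1 2 5)(3 12 7 6 16 15 9)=[4, 2, 5, 12, 10, 0, 16, 6, 8, 3, 1, 11, 7, 13, 14, 9, 15]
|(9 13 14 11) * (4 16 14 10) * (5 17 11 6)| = 10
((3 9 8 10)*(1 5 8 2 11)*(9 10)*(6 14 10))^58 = (1 2 8)(3 14)(5 11 9)(6 10)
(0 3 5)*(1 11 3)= (0 1 11 3 5)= [1, 11, 2, 5, 4, 0, 6, 7, 8, 9, 10, 3]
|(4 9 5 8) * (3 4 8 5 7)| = 4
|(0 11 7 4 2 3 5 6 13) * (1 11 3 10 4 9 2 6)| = 12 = |(0 3 5 1 11 7 9 2 10 4 6 13)|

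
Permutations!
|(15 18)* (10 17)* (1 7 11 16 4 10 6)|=8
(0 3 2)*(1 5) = [3, 5, 0, 2, 4, 1] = (0 3 2)(1 5)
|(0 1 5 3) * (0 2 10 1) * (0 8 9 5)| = |(0 8 9 5 3 2 10 1)| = 8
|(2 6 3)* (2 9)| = |(2 6 3 9)| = 4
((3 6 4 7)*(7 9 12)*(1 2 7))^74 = (1 7 6 9)(2 3 4 12)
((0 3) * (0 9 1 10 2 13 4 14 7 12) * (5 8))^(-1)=((0 3 9 1 10 2 13 4 14 7 12)(5 8))^(-1)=(0 12 7 14 4 13 2 10 1 9 3)(5 8)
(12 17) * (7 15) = (7 15)(12 17) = [0, 1, 2, 3, 4, 5, 6, 15, 8, 9, 10, 11, 17, 13, 14, 7, 16, 12]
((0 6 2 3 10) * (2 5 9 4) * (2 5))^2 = (0 2 10 6 3)(4 9 5)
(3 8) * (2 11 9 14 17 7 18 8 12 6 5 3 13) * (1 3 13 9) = (1 3 12 6 5 13 2 11)(7 18 8 9 14 17) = [0, 3, 11, 12, 4, 13, 5, 18, 9, 14, 10, 1, 6, 2, 17, 15, 16, 7, 8]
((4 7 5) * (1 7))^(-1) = (1 4 5 7)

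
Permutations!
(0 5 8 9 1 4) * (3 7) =(0 5 8 9 1 4)(3 7) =[5, 4, 2, 7, 0, 8, 6, 3, 9, 1]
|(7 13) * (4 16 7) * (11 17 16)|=|(4 11 17 16 7 13)|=6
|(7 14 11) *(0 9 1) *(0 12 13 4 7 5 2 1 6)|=9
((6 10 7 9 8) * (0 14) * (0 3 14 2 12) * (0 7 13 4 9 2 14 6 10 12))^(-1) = ((0 14 3 6 12 7 2)(4 9 8 10 13))^(-1) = (0 2 7 12 6 3 14)(4 13 10 8 9)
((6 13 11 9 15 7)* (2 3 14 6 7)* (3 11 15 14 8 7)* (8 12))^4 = ((2 11 9 14 6 13 15)(3 12 8 7))^4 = (2 6 11 13 9 15 14)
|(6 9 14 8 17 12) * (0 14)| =7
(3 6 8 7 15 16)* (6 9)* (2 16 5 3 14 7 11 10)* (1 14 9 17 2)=(1 14 7 15 5 3 17 2 16 9 6 8 11 10)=[0, 14, 16, 17, 4, 3, 8, 15, 11, 6, 1, 10, 12, 13, 7, 5, 9, 2]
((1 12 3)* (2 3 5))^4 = (1 3 2 5 12)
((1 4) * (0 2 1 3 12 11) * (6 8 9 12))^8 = (0 12 8 3 1)(2 11 9 6 4)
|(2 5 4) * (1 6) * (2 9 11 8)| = 6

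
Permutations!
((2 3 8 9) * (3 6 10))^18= ((2 6 10 3 8 9))^18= (10)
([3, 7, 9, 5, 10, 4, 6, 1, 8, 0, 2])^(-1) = [9, 7, 10, 0, 5, 3, 6, 1, 8, 2, 4]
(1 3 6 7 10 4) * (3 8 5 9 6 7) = (1 8 5 9 6 3 7 10 4) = [0, 8, 2, 7, 1, 9, 3, 10, 5, 6, 4]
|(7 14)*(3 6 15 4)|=4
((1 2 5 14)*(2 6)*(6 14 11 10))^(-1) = ((1 14)(2 5 11 10 6))^(-1) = (1 14)(2 6 10 11 5)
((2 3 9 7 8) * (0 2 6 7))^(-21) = ((0 2 3 9)(6 7 8))^(-21) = (0 9 3 2)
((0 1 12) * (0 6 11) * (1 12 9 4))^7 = (0 11 6 12)(1 9 4)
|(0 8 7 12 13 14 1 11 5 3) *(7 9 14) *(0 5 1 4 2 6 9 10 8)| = |(1 11)(2 6 9 14 4)(3 5)(7 12 13)(8 10)| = 30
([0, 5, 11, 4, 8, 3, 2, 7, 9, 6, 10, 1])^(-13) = [0, 9, 4, 2, 11, 6, 3, 7, 1, 5, 10, 8]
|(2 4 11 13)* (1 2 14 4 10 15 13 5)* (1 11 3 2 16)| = |(1 16)(2 10 15 13 14 4 3)(5 11)| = 14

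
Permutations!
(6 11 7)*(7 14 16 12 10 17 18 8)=[0, 1, 2, 3, 4, 5, 11, 6, 7, 9, 17, 14, 10, 13, 16, 15, 12, 18, 8]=(6 11 14 16 12 10 17 18 8 7)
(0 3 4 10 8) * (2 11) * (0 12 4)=(0 3)(2 11)(4 10 8 12)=[3, 1, 11, 0, 10, 5, 6, 7, 12, 9, 8, 2, 4]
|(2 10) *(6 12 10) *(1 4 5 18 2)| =8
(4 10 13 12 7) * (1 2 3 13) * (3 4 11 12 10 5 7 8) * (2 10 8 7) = (1 10)(2 4 5)(3 13 8)(7 11 12) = [0, 10, 4, 13, 5, 2, 6, 11, 3, 9, 1, 12, 7, 8]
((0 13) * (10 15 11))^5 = (0 13)(10 11 15)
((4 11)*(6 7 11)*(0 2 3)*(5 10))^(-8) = (11)(0 2 3) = ((0 2 3)(4 6 7 11)(5 10))^(-8)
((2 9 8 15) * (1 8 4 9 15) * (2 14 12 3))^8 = ((1 8)(2 15 14 12 3)(4 9))^8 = (2 12 15 3 14)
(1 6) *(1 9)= (1 6 9)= [0, 6, 2, 3, 4, 5, 9, 7, 8, 1]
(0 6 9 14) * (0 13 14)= (0 6 9)(13 14)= [6, 1, 2, 3, 4, 5, 9, 7, 8, 0, 10, 11, 12, 14, 13]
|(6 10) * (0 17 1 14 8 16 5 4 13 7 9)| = |(0 17 1 14 8 16 5 4 13 7 9)(6 10)| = 22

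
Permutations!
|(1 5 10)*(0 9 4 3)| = |(0 9 4 3)(1 5 10)| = 12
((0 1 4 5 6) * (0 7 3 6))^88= ((0 1 4 5)(3 6 7))^88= (3 6 7)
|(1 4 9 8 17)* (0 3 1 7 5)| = 9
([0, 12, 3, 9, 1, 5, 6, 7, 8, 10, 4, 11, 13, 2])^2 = [0, 13, 9, 10, 12, 5, 6, 7, 8, 4, 1, 11, 2, 3]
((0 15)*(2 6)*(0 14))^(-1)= (0 14 15)(2 6)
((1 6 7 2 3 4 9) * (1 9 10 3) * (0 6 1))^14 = (0 7)(2 6)(3 10 4)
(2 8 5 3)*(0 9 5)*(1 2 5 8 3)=(0 9 8)(1 2 3 5)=[9, 2, 3, 5, 4, 1, 6, 7, 0, 8]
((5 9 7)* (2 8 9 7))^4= (2 8 9)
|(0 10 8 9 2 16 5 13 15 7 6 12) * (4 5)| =13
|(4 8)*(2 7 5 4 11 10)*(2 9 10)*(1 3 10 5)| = 10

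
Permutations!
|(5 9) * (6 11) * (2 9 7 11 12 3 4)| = |(2 9 5 7 11 6 12 3 4)| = 9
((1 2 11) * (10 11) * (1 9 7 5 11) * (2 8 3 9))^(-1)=(1 10 2 11 5 7 9 3 8)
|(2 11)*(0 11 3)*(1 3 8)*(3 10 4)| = 8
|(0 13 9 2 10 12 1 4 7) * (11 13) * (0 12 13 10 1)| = 10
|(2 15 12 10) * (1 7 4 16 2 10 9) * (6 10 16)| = 10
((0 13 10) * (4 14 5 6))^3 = ((0 13 10)(4 14 5 6))^3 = (4 6 5 14)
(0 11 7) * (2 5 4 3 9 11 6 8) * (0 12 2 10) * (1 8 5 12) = [6, 8, 12, 9, 3, 4, 5, 1, 10, 11, 0, 7, 2] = (0 6 5 4 3 9 11 7 1 8 10)(2 12)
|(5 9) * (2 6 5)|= 4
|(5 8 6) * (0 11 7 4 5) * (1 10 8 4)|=14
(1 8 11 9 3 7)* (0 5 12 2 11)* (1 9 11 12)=(0 5 1 8)(2 12)(3 7 9)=[5, 8, 12, 7, 4, 1, 6, 9, 0, 3, 10, 11, 2]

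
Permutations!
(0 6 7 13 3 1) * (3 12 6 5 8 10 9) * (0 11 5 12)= (0 12 6 7 13)(1 11 5 8 10 9 3)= [12, 11, 2, 1, 4, 8, 7, 13, 10, 3, 9, 5, 6, 0]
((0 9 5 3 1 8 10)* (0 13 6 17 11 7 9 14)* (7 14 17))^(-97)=(0 14 11 17)(1 10 6 9 3 8 13 7 5)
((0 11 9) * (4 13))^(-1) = (0 9 11)(4 13)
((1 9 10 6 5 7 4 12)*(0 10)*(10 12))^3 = (0 9 1 12)(4 5 10 7 6)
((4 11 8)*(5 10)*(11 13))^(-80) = (13)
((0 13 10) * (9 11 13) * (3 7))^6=((0 9 11 13 10)(3 7))^6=(0 9 11 13 10)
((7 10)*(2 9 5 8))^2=(10)(2 5)(8 9)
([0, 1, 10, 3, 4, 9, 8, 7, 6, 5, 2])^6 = [0, 1, 2, 3, 4, 5, 6, 7, 8, 9, 10]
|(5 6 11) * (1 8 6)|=5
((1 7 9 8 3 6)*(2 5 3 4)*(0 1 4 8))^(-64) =(9)(2 5 3 6 4)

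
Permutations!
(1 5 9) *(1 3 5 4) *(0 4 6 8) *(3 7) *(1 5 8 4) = [1, 6, 2, 8, 5, 9, 4, 3, 0, 7] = (0 1 6 4 5 9 7 3 8)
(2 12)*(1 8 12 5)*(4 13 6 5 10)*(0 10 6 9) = (0 10 4 13 9)(1 8 12 2 6 5) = [10, 8, 6, 3, 13, 1, 5, 7, 12, 0, 4, 11, 2, 9]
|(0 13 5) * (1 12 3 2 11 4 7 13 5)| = 8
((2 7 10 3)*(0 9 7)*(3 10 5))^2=(10)(0 7 3)(2 9 5)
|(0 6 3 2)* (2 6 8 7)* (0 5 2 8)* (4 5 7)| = |(2 7 8 4 5)(3 6)| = 10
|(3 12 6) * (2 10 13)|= 3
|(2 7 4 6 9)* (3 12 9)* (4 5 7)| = 6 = |(2 4 6 3 12 9)(5 7)|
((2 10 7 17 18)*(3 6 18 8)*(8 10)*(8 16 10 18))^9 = (2 7)(10 18)(16 17)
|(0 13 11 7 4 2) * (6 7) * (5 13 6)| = 15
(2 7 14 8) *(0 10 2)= [10, 1, 7, 3, 4, 5, 6, 14, 0, 9, 2, 11, 12, 13, 8]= (0 10 2 7 14 8)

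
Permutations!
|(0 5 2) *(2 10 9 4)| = |(0 5 10 9 4 2)| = 6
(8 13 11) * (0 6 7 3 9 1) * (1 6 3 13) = (0 3 9 6 7 13 11 8 1) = [3, 0, 2, 9, 4, 5, 7, 13, 1, 6, 10, 8, 12, 11]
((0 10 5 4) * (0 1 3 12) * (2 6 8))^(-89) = (0 5 1 12 10 4 3)(2 6 8)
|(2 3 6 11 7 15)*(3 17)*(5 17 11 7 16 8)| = 10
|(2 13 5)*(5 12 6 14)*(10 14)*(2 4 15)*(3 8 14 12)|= |(2 13 3 8 14 5 4 15)(6 10 12)|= 24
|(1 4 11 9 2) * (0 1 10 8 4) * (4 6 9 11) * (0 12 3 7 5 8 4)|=|(0 1 12 3 7 5 8 6 9 2 10 4)|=12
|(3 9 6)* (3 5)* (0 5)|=5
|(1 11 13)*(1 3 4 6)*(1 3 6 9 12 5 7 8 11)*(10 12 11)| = |(3 4 9 11 13 6)(5 7 8 10 12)| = 30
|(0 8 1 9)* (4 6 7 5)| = |(0 8 1 9)(4 6 7 5)| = 4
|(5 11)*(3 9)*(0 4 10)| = 6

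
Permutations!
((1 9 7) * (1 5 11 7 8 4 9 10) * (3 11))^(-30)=(3 7)(5 11)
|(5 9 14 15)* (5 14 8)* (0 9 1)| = |(0 9 8 5 1)(14 15)| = 10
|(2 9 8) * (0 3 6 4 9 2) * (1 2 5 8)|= |(0 3 6 4 9 1 2 5 8)|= 9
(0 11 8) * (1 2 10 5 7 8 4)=[11, 2, 10, 3, 1, 7, 6, 8, 0, 9, 5, 4]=(0 11 4 1 2 10 5 7 8)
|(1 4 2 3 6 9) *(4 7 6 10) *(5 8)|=|(1 7 6 9)(2 3 10 4)(5 8)|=4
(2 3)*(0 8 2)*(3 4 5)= (0 8 2 4 5 3)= [8, 1, 4, 0, 5, 3, 6, 7, 2]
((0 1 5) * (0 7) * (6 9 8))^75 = (9)(0 7 5 1)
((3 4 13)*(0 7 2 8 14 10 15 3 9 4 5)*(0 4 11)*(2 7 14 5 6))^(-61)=((0 14 10 15 3 6 2 8 5 4 13 9 11))^(-61)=(0 3 5 11 15 8 9 10 2 13 14 6 4)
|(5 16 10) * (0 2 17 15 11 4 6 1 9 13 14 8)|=12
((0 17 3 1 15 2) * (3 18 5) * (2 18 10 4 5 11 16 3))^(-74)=(0 5 10)(1 16 18)(2 4 17)(3 11 15)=((0 17 10 4 5 2)(1 15 18 11 16 3))^(-74)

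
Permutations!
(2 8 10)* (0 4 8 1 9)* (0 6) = (0 4 8 10 2 1 9 6) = [4, 9, 1, 3, 8, 5, 0, 7, 10, 6, 2]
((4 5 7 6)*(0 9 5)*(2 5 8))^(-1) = (0 4 6 7 5 2 8 9)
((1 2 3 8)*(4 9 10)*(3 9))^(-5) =((1 2 9 10 4 3 8))^(-5) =(1 9 4 8 2 10 3)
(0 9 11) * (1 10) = (0 9 11)(1 10) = [9, 10, 2, 3, 4, 5, 6, 7, 8, 11, 1, 0]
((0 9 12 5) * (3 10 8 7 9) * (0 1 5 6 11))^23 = ((0 3 10 8 7 9 12 6 11)(1 5))^23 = (0 9 3 12 10 6 8 11 7)(1 5)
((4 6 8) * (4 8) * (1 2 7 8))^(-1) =(1 8 7 2)(4 6) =((1 2 7 8)(4 6))^(-1)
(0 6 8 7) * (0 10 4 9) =(0 6 8 7 10 4 9) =[6, 1, 2, 3, 9, 5, 8, 10, 7, 0, 4]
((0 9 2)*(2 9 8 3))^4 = (9)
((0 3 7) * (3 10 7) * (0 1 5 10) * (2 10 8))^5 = (1 7 10 2 8 5)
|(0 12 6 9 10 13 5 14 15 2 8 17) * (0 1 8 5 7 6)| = |(0 12)(1 8 17)(2 5 14 15)(6 9 10 13 7)| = 60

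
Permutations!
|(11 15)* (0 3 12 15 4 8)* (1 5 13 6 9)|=|(0 3 12 15 11 4 8)(1 5 13 6 9)|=35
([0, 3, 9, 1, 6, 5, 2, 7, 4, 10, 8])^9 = [0, 3, 8, 1, 9, 5, 10, 7, 2, 4, 6]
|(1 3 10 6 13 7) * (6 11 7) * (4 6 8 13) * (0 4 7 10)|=6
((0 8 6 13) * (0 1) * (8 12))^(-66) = (13)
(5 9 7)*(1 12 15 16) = (1 12 15 16)(5 9 7) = [0, 12, 2, 3, 4, 9, 6, 5, 8, 7, 10, 11, 15, 13, 14, 16, 1]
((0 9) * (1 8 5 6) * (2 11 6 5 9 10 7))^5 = ((0 10 7 2 11 6 1 8 9))^5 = (0 6 10 1 7 8 2 9 11)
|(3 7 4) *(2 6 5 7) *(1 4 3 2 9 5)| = |(1 4 2 6)(3 9 5 7)| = 4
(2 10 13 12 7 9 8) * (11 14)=(2 10 13 12 7 9 8)(11 14)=[0, 1, 10, 3, 4, 5, 6, 9, 2, 8, 13, 14, 7, 12, 11]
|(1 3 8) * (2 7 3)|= |(1 2 7 3 8)|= 5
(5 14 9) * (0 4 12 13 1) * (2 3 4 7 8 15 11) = (0 7 8 15 11 2 3 4 12 13 1)(5 14 9) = [7, 0, 3, 4, 12, 14, 6, 8, 15, 5, 10, 2, 13, 1, 9, 11]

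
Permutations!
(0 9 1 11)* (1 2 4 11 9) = [1, 9, 4, 3, 11, 5, 6, 7, 8, 2, 10, 0] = (0 1 9 2 4 11)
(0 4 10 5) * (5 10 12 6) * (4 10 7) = (0 10 7 4 12 6 5) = [10, 1, 2, 3, 12, 0, 5, 4, 8, 9, 7, 11, 6]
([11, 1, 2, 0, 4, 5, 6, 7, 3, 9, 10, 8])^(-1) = [3, 1, 2, 8, 4, 5, 6, 7, 11, 9, 10, 0]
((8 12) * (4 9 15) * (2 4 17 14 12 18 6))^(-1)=(2 6 18 8 12 14 17 15 9 4)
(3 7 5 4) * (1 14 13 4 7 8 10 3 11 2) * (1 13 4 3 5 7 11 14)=[0, 1, 13, 8, 14, 11, 6, 7, 10, 9, 5, 2, 12, 3, 4]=(2 13 3 8 10 5 11)(4 14)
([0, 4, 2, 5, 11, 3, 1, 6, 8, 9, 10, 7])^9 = [0, 6, 2, 5, 1, 3, 7, 11, 8, 9, 10, 4]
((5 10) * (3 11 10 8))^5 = ((3 11 10 5 8))^5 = (11)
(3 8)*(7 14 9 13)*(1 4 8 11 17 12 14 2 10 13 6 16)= (1 4 8 3 11 17 12 14 9 6 16)(2 10 13 7)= [0, 4, 10, 11, 8, 5, 16, 2, 3, 6, 13, 17, 14, 7, 9, 15, 1, 12]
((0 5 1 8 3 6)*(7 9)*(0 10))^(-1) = (0 10 6 3 8 1 5)(7 9)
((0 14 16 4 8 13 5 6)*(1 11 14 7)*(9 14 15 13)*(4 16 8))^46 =(16)(0 5 15 1)(6 13 11 7)(8 9 14)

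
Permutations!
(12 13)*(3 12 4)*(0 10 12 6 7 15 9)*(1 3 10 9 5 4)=(0 9)(1 3 6 7 15 5 4 10 12 13)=[9, 3, 2, 6, 10, 4, 7, 15, 8, 0, 12, 11, 13, 1, 14, 5]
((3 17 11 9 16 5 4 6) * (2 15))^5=((2 15)(3 17 11 9 16 5 4 6))^5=(2 15)(3 5 11 6 16 17 4 9)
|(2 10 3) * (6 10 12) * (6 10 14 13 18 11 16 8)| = 28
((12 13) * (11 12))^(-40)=(11 13 12)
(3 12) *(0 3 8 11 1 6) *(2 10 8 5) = (0 3 12 5 2 10 8 11 1 6) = [3, 6, 10, 12, 4, 2, 0, 7, 11, 9, 8, 1, 5]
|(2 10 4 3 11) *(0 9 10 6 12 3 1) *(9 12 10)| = 9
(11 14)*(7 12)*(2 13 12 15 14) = (2 13 12 7 15 14 11) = [0, 1, 13, 3, 4, 5, 6, 15, 8, 9, 10, 2, 7, 12, 11, 14]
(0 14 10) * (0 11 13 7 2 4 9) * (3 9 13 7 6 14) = (0 3 9)(2 4 13 6 14 10 11 7) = [3, 1, 4, 9, 13, 5, 14, 2, 8, 0, 11, 7, 12, 6, 10]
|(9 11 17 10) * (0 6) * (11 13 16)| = |(0 6)(9 13 16 11 17 10)| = 6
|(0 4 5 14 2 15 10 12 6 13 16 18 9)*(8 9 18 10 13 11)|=14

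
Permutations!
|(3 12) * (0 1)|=|(0 1)(3 12)|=2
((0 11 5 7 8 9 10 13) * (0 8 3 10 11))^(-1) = ((3 10 13 8 9 11 5 7))^(-1) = (3 7 5 11 9 8 13 10)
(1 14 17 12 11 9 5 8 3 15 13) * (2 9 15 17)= (1 14 2 9 5 8 3 17 12 11 15 13)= [0, 14, 9, 17, 4, 8, 6, 7, 3, 5, 10, 15, 11, 1, 2, 13, 16, 12]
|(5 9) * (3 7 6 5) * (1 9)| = 6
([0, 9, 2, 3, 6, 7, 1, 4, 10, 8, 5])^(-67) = (1 7 8 6 5 9 4 10)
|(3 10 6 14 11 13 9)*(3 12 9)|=|(3 10 6 14 11 13)(9 12)|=6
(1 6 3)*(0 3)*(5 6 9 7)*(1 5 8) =(0 3 5 6)(1 9 7 8) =[3, 9, 2, 5, 4, 6, 0, 8, 1, 7]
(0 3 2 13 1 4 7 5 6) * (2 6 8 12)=[3, 4, 13, 6, 7, 8, 0, 5, 12, 9, 10, 11, 2, 1]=(0 3 6)(1 4 7 5 8 12 2 13)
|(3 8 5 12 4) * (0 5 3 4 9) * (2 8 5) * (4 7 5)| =9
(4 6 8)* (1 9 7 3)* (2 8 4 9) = (1 2 8 9 7 3)(4 6) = [0, 2, 8, 1, 6, 5, 4, 3, 9, 7]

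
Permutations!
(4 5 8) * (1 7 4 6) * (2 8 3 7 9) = (1 9 2 8 6)(3 7 4 5) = [0, 9, 8, 7, 5, 3, 1, 4, 6, 2]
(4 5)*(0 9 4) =[9, 1, 2, 3, 5, 0, 6, 7, 8, 4] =(0 9 4 5)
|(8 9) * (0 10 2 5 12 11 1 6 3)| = |(0 10 2 5 12 11 1 6 3)(8 9)| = 18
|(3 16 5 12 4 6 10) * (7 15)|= |(3 16 5 12 4 6 10)(7 15)|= 14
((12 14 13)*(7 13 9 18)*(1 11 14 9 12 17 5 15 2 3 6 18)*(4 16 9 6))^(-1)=(1 9 16 4 3 2 15 5 17 13 7 18 6 12 14 11)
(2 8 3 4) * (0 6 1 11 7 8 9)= (0 6 1 11 7 8 3 4 2 9)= [6, 11, 9, 4, 2, 5, 1, 8, 3, 0, 10, 7]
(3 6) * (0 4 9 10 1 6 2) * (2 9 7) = [4, 6, 0, 9, 7, 5, 3, 2, 8, 10, 1] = (0 4 7 2)(1 6 3 9 10)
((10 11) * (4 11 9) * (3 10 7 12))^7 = (12)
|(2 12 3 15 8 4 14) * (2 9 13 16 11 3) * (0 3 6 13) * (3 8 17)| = 60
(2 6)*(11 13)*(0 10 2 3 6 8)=(0 10 2 8)(3 6)(11 13)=[10, 1, 8, 6, 4, 5, 3, 7, 0, 9, 2, 13, 12, 11]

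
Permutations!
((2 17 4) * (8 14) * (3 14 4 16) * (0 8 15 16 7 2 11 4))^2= (2 7 17)(3 15)(14 16)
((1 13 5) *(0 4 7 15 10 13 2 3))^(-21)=(0 3 2 1 5 13 10 15 7 4)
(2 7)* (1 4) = (1 4)(2 7) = [0, 4, 7, 3, 1, 5, 6, 2]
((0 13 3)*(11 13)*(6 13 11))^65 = (0 6 13 3)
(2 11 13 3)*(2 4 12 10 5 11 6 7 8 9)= (2 6 7 8 9)(3 4 12 10 5 11 13)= [0, 1, 6, 4, 12, 11, 7, 8, 9, 2, 5, 13, 10, 3]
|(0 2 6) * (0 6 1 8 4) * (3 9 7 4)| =8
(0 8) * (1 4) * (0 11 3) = (0 8 11 3)(1 4) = [8, 4, 2, 0, 1, 5, 6, 7, 11, 9, 10, 3]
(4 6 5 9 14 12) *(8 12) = [0, 1, 2, 3, 6, 9, 5, 7, 12, 14, 10, 11, 4, 13, 8] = (4 6 5 9 14 8 12)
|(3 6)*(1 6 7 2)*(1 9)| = 6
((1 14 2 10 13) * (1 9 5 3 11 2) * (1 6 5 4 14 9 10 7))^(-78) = (1 4 6 3 2)(5 11 7 9 14)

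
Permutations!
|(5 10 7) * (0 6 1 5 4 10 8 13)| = 6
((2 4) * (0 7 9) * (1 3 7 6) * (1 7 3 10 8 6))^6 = (0 9 7 6 8 10 1)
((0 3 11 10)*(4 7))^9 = (0 3 11 10)(4 7)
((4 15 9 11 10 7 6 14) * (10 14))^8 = (4 11 15 14 9)(6 7 10)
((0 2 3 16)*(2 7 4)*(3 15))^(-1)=((0 7 4 2 15 3 16))^(-1)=(0 16 3 15 2 4 7)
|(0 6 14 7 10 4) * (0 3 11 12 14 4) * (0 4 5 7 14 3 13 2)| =24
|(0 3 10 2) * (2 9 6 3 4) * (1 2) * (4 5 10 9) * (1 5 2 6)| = |(0 2)(1 6 3 9)(4 5 10)| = 12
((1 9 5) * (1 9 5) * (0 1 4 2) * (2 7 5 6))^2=((0 1 6 2)(4 7 5 9))^2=(0 6)(1 2)(4 5)(7 9)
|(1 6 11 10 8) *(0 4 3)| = |(0 4 3)(1 6 11 10 8)| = 15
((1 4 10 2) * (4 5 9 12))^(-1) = ((1 5 9 12 4 10 2))^(-1) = (1 2 10 4 12 9 5)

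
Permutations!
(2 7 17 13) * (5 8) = (2 7 17 13)(5 8) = [0, 1, 7, 3, 4, 8, 6, 17, 5, 9, 10, 11, 12, 2, 14, 15, 16, 13]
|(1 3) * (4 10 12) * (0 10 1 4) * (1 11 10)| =7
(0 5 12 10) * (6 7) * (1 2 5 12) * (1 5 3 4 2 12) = (0 1 12 10)(2 3 4)(6 7) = [1, 12, 3, 4, 2, 5, 7, 6, 8, 9, 0, 11, 10]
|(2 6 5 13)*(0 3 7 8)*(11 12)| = |(0 3 7 8)(2 6 5 13)(11 12)| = 4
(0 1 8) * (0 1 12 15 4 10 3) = (0 12 15 4 10 3)(1 8) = [12, 8, 2, 0, 10, 5, 6, 7, 1, 9, 3, 11, 15, 13, 14, 4]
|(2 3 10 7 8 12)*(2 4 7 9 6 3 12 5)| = |(2 12 4 7 8 5)(3 10 9 6)| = 12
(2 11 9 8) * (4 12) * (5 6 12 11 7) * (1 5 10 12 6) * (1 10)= (1 5 10 12 4 11 9 8 2 7)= [0, 5, 7, 3, 11, 10, 6, 1, 2, 8, 12, 9, 4]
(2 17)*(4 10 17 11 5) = [0, 1, 11, 3, 10, 4, 6, 7, 8, 9, 17, 5, 12, 13, 14, 15, 16, 2] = (2 11 5 4 10 17)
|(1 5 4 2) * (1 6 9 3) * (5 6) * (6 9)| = |(1 9 3)(2 5 4)| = 3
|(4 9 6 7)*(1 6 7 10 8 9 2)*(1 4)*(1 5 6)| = |(2 4)(5 6 10 8 9 7)| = 6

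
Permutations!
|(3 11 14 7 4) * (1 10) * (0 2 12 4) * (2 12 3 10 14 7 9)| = |(0 12 4 10 1 14 9 2 3 11 7)| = 11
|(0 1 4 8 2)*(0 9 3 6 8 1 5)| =10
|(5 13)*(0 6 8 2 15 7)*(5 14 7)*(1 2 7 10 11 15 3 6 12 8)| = |(0 12 8 7)(1 2 3 6)(5 13 14 10 11 15)| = 12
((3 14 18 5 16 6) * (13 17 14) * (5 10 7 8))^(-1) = (3 6 16 5 8 7 10 18 14 17 13)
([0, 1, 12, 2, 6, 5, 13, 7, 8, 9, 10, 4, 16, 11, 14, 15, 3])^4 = [0, 1, 2, 3, 4, 5, 6, 7, 8, 9, 10, 11, 12, 13, 14, 15, 16]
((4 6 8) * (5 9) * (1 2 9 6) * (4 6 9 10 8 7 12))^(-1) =((1 2 10 8 6 7 12 4)(5 9))^(-1) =(1 4 12 7 6 8 10 2)(5 9)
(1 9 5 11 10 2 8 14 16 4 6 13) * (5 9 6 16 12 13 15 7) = (1 6 15 7 5 11 10 2 8 14 12 13)(4 16) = [0, 6, 8, 3, 16, 11, 15, 5, 14, 9, 2, 10, 13, 1, 12, 7, 4]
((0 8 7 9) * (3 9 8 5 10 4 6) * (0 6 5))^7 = ((3 9 6)(4 5 10)(7 8))^7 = (3 9 6)(4 5 10)(7 8)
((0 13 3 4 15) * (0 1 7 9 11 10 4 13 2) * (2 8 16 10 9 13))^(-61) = (0 15 2 4 3 10 13 16 7 8 1)(9 11)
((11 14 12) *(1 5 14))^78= (1 12 5 11 14)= ((1 5 14 12 11))^78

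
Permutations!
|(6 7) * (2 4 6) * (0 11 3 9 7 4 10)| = 14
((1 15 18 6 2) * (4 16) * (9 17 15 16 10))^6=(1 15 4 6 9)(2 17 16 18 10)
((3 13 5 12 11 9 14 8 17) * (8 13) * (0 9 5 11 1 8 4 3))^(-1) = ((0 9 14 13 11 5 12 1 8 17)(3 4))^(-1) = (0 17 8 1 12 5 11 13 14 9)(3 4)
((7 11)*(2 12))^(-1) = ((2 12)(7 11))^(-1) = (2 12)(7 11)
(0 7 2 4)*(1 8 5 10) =[7, 8, 4, 3, 0, 10, 6, 2, 5, 9, 1] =(0 7 2 4)(1 8 5 10)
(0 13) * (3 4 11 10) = (0 13)(3 4 11 10) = [13, 1, 2, 4, 11, 5, 6, 7, 8, 9, 3, 10, 12, 0]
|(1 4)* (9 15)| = 2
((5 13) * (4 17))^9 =(4 17)(5 13)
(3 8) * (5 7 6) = (3 8)(5 7 6) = [0, 1, 2, 8, 4, 7, 5, 6, 3]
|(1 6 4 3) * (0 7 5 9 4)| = 8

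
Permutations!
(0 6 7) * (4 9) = (0 6 7)(4 9) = [6, 1, 2, 3, 9, 5, 7, 0, 8, 4]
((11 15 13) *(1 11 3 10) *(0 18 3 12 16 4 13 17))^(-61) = ((0 18 3 10 1 11 15 17)(4 13 12 16))^(-61) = (0 10 15 18 1 17 3 11)(4 16 12 13)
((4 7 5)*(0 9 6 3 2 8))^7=((0 9 6 3 2 8)(4 7 5))^7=(0 9 6 3 2 8)(4 7 5)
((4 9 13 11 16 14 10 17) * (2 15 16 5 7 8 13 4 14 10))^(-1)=(2 14 17 10 16 15)(4 9)(5 11 13 8 7)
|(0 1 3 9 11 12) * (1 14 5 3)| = 7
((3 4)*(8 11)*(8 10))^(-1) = (3 4)(8 10 11)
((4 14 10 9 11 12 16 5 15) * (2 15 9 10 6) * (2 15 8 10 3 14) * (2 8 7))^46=((2 7)(3 14 6 15 4 8 10)(5 9 11 12 16))^46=(3 4 14 8 6 10 15)(5 9 11 12 16)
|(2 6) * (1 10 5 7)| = 4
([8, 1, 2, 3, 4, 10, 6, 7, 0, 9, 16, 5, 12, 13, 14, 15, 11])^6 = [0, 1, 2, 3, 4, 16, 6, 7, 8, 9, 11, 10, 12, 13, 14, 15, 5]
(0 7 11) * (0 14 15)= (0 7 11 14 15)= [7, 1, 2, 3, 4, 5, 6, 11, 8, 9, 10, 14, 12, 13, 15, 0]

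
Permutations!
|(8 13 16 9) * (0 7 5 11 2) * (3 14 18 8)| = 35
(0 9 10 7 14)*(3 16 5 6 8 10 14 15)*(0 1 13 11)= (0 9 14 1 13 11)(3 16 5 6 8 10 7 15)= [9, 13, 2, 16, 4, 6, 8, 15, 10, 14, 7, 0, 12, 11, 1, 3, 5]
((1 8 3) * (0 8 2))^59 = ((0 8 3 1 2))^59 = (0 2 1 3 8)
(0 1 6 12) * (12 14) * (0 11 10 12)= (0 1 6 14)(10 12 11)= [1, 6, 2, 3, 4, 5, 14, 7, 8, 9, 12, 10, 11, 13, 0]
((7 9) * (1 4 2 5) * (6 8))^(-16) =((1 4 2 5)(6 8)(7 9))^(-16) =(9)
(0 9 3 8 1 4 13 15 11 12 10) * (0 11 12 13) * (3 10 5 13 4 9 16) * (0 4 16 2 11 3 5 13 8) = [2, 9, 11, 0, 4, 8, 6, 7, 1, 10, 3, 16, 13, 15, 14, 12, 5] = (0 2 11 16 5 8 1 9 10 3)(12 13 15)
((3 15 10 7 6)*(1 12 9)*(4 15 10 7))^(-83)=(1 12 9)(3 10 4 15 7 6)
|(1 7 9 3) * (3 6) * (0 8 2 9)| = 8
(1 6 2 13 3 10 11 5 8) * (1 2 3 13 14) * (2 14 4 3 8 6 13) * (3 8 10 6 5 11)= (1 13 2 4 8 14)(3 6 10)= [0, 13, 4, 6, 8, 5, 10, 7, 14, 9, 3, 11, 12, 2, 1]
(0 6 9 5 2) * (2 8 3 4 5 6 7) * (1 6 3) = (0 7 2)(1 6 9 3 4 5 8) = [7, 6, 0, 4, 5, 8, 9, 2, 1, 3]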